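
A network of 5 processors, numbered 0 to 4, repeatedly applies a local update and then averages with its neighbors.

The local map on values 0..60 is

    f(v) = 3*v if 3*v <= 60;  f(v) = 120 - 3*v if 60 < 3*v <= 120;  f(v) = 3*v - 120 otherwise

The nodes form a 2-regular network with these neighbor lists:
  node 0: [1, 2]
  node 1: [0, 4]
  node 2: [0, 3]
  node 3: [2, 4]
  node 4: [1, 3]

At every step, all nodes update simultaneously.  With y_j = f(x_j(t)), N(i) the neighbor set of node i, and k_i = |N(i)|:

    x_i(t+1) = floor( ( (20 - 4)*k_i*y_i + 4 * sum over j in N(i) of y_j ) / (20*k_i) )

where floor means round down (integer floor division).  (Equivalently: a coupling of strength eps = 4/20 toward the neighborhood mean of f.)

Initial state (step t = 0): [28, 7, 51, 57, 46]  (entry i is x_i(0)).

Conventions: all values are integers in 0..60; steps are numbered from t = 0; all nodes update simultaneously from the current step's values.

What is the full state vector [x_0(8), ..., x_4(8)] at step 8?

Answer: [55, 46, 32, 26, 24]

Derivation:
t=0: [28, 7, 51, 57, 46]
t=1: [34, 22, 35, 45, 21]
t=2: [21, 50, 15, 19, 52]
t=3: [53, 33, 47, 53, 37]
t=4: [35, 21, 24, 34, 13]
t=5: [22, 51, 41, 23, 38]
t=6: [46, 32, 12, 41, 13]
t=7: [20, 24, 30, 9, 33]
t=8: [55, 46, 32, 26, 24]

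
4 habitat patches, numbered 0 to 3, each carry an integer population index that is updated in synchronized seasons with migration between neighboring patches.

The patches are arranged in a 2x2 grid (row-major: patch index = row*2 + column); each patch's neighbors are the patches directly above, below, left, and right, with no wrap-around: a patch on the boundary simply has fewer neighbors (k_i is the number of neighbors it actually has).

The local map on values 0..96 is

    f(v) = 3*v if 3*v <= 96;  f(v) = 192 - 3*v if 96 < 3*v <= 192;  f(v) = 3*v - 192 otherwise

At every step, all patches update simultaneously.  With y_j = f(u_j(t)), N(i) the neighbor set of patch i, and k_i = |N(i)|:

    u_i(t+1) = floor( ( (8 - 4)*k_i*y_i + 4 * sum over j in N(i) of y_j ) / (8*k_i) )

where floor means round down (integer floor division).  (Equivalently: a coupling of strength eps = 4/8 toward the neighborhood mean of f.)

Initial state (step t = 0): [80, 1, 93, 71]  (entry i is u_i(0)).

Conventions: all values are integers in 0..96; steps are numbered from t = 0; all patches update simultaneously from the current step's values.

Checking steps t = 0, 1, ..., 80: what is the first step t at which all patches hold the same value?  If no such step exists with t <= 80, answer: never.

Answer: 15
Key observation: Synchronization is absorbing here: once all patches are equal they stay equal, and step 15 is the first all-equal step.

Derivation:
t=0: [80, 1, 93, 71]  (not all equal)
t=1: [46, 18, 60, 33]  (not all equal)
t=2: [43, 63, 42, 63]  (not all equal)
t=3: [48, 18, 49, 18]  (not all equal)
t=4: [48, 52, 48, 51]  (not all equal)
t=5: [45, 39, 45, 40]  (not all equal)
t=6: [61, 69, 60, 69]  (not all equal)
t=7: [11, 13, 12, 14]  (not all equal)
t=8: [35, 38, 36, 39]  (not all equal)
t=9: [84, 79, 82, 78]  (not all equal)
t=10: [54, 48, 52, 45]  (not all equal)
t=11: [36, 45, 39, 49]  (not all equal)
t=12: [75, 60, 69, 55]  (not all equal)
t=13: [23, 21, 22, 20]  (not all equal)
t=14: [66, 63, 65, 62]  (not all equal)
t=15: [4, 4, 4, 4]  (all equal)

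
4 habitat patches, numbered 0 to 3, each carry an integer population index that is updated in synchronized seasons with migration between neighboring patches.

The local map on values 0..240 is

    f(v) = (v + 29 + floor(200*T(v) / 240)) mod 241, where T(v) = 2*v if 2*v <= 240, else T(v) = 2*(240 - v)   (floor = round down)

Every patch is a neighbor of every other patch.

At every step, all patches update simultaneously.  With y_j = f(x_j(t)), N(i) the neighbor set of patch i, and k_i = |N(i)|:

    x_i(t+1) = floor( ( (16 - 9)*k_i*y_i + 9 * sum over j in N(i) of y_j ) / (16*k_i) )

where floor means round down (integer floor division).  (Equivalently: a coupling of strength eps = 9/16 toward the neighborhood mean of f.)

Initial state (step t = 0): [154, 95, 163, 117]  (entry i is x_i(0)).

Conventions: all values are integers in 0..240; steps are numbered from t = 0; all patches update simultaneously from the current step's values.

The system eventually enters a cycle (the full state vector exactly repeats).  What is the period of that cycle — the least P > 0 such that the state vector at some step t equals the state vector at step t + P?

Simulating step by step:
t=0: [154, 95, 163, 117]
t=1: [78, 67, 76, 82]
t=2: [186, 179, 185, 129]
t=3: [71, 72, 71, 81]
t=4: [178, 179, 178, 124]
t=5: [75, 75, 75, 84]
t=6: [188, 188, 188, 134]
t=7: [68, 68, 68, 77]
t=8: [214, 214, 214, 220]
t=9: [44, 44, 44, 43]
t=10: [145, 145, 145, 144]
t=11: [91, 91, 91, 91]
t=12: [30, 30, 30, 30]
t=13: [109, 109, 109, 109]
t=14: [78, 78, 78, 78]
t=15: [237, 237, 237, 237]
t=16: [30, 30, 30, 30]

Answer: 4
Key observation: The state at step 12, [30, 30, 30, 30], reappears at step 16 — and no state repeats earlier — so the cycle the system enters has period 4.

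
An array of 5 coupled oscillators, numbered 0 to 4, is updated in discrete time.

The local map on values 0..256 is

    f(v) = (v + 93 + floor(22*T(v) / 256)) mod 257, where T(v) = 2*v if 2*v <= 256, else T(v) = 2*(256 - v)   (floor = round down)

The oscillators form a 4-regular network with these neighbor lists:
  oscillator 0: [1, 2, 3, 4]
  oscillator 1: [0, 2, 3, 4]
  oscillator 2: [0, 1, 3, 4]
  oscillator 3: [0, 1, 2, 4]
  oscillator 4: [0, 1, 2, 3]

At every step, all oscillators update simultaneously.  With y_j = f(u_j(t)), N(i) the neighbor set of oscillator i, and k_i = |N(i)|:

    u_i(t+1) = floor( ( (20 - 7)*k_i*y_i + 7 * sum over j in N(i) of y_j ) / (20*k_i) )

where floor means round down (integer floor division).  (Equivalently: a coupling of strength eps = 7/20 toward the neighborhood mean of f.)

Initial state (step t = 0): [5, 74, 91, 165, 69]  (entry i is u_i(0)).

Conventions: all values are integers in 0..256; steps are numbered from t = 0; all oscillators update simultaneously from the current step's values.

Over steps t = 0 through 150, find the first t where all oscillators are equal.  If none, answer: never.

Answer: 20
Key observation: Synchronization is absorbing here: once all oscillators are equal they stay equal, and step 20 is the first all-equal step.

Derivation:
t=0: [5, 74, 91, 165, 69]  (not all equal)
t=1: [113, 158, 170, 67, 155]  (not all equal)
t=2: [164, 43, 49, 134, 42]  (not all equal)
t=3: [69, 141, 145, 199, 140]  (not all equal)
t=4: [160, 205, 63, 87, 204]  (not all equal)
t=5: [47, 68, 134, 150, 68]  (not all equal)
t=6: [148, 161, 203, 67, 161]  (not all equal)
t=7: [22, 28, 48, 117, 28]  (not all equal)
t=8: [131, 135, 149, 194, 135]  (not all equal)
t=9: [206, 208, 70, 91, 208]  (not all equal)
t=10: [74, 75, 144, 158, 75]  (not all equal)
t=11: [171, 171, 214, 76, 171]  (not all equal)
t=12: [38, 38, 58, 128, 38]  (not all equal)
t=13: [148, 148, 161, 207, 148]  (not all equal)
t=14: [7, 7, 13, 34, 7]  (not all equal)
t=15: [104, 104, 108, 121, 104]  (not all equal)
t=16: [216, 216, 219, 227, 216]  (not all equal)
t=17: [59, 59, 60, 64, 59]  (not all equal)
t=18: [162, 162, 163, 165, 162]  (not all equal)
t=19: [14, 14, 14, 15, 14]  (not all equal)
t=20: [109, 109, 109, 109, 109]  (all equal)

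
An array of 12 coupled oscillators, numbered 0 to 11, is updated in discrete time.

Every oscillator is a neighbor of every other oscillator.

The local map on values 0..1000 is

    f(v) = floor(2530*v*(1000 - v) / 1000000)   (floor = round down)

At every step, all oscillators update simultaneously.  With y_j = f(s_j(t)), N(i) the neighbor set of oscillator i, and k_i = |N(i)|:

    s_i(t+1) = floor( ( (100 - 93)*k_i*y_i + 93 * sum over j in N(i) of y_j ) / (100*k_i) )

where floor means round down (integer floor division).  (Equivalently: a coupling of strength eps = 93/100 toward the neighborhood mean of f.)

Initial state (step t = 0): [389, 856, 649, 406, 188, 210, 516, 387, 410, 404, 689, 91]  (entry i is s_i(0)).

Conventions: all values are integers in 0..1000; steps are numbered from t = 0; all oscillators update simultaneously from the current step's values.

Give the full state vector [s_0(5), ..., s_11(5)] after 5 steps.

Answer: [600, 600, 600, 600, 600, 600, 600, 600, 600, 600, 600, 600]

Derivation:
t=0: [389, 856, 649, 406, 188, 210, 516, 387, 410, 404, 689, 91]
t=1: [507, 511, 507, 507, 510, 510, 507, 507, 507, 507, 508, 513]
t=2: [632, 632, 632, 632, 632, 632, 632, 632, 632, 632, 632, 632]
t=3: [588, 588, 588, 588, 588, 588, 588, 588, 588, 588, 588, 588]
t=4: [612, 612, 612, 612, 612, 612, 612, 612, 612, 612, 612, 612]
t=5: [600, 600, 600, 600, 600, 600, 600, 600, 600, 600, 600, 600]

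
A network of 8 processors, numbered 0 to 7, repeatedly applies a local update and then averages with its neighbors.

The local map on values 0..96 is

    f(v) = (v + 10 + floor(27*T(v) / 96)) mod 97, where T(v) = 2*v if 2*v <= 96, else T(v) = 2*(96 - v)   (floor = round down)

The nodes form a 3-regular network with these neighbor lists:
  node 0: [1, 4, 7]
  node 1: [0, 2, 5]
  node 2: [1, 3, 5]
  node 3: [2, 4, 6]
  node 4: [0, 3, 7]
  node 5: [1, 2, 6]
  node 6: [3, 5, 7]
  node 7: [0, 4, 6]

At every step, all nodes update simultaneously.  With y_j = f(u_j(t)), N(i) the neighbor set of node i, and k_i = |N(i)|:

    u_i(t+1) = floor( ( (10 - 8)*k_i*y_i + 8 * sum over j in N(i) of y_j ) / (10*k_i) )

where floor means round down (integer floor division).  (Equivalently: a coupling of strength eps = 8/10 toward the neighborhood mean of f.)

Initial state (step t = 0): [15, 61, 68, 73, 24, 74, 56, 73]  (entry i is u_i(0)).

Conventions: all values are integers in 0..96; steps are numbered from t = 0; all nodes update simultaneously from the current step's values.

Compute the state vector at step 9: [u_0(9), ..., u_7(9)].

Answer: [55, 77, 89, 78, 56, 89, 78, 56]

Derivation:
t=0: [15, 61, 68, 73, 24, 74, 56, 73]
t=1: [68, 77, 93, 79, 68, 91, 93, 63]
t=2: [67, 28, 3, 28, 67, 4, 27, 69]
t=3: [82, 43, 35, 53, 82, 34, 53, 82]
t=4: [22, 49, 73, 58, 24, 73, 57, 24]
t=5: [56, 79, 90, 79, 57, 90, 79, 57]
t=6: [64, 26, 3, 25, 64, 3, 25, 64]
t=7: [80, 42, 32, 51, 80, 32, 51, 80]
t=8: [21, 47, 70, 56, 24, 70, 56, 24]
t=9: [55, 77, 89, 78, 56, 89, 78, 56]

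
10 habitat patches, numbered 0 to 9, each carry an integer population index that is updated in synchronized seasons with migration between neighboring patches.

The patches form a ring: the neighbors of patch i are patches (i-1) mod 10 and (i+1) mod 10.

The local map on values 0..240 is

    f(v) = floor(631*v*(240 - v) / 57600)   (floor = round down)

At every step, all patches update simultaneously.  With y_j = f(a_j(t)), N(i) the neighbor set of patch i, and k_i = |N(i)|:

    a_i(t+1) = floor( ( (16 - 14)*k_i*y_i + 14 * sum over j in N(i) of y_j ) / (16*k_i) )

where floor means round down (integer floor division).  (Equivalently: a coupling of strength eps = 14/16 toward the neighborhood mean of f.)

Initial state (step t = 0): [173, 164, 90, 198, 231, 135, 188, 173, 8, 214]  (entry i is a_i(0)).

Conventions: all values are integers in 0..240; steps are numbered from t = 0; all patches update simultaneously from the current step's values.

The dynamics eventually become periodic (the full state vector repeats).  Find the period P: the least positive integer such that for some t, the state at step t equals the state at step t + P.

Simulating step by step:
t=0: [173, 164, 90, 198, 231, 135, 188, 173, 8, 214]
t=1: [101, 136, 117, 85, 110, 75, 136, 71, 83, 71]
t=2: [143, 154, 150, 154, 141, 152, 135, 145, 132, 145]
t=3: [147, 148, 145, 148, 146, 152, 148, 154, 150, 153]
t=4: [147, 149, 149, 149, 147, 149, 145, 147, 145, 147]
t=5: [148, 148, 148, 148, 148, 149, 148, 149, 149, 149]
t=6: [148, 149, 149, 149, 148, 148, 148, 148, 148, 148]
t=7: [148, 148, 148, 148, 148, 149, 149, 149, 149, 149]
t=8: [148, 149, 149, 149, 148, 148, 148, 148, 148, 148]

Answer: 2
Key observation: The state at step 6, [148, 149, 149, 149, 148, 148, 148, 148, 148, 148], reappears at step 8 — and no state repeats earlier — so the cycle the system enters has period 2.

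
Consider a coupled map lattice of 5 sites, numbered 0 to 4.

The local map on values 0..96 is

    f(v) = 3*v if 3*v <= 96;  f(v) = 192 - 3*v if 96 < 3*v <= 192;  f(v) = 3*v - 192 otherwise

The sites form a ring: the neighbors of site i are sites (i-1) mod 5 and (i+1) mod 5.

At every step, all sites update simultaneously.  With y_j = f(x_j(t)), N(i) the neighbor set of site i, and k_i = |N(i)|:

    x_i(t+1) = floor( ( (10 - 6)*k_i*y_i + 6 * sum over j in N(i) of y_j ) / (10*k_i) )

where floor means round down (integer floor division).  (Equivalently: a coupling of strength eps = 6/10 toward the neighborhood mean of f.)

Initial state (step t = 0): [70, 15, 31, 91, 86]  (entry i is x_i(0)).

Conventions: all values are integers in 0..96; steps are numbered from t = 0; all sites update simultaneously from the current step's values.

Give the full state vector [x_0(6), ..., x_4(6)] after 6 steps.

Simulating step by step:
t=0: [70, 15, 31, 91, 86]
t=1: [40, 51, 75, 80, 56]
t=2: [47, 47, 39, 36, 45]
t=3: [52, 58, 70, 73, 63]
t=4: [20, 23, 20, 17, 20]
t=5: [62, 63, 60, 56, 57]
t=6: [9, 6, 12, 19, 17]

Answer: [9, 6, 12, 19, 17]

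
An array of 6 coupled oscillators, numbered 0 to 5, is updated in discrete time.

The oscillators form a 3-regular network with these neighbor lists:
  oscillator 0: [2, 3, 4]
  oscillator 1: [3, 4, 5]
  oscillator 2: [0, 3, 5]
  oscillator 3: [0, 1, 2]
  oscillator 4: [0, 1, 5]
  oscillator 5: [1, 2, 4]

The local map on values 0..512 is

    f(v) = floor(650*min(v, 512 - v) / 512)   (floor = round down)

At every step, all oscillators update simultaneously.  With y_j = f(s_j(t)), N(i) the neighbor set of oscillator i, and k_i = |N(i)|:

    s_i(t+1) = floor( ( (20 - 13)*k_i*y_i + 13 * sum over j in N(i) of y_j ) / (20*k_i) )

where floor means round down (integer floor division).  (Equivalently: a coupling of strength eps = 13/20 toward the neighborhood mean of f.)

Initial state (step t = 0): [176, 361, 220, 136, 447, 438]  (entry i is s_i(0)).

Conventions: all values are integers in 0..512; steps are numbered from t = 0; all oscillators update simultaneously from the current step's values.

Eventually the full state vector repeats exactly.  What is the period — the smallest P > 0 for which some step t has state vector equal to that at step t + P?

Simulating step by step:
t=0: [176, 361, 220, 136, 447, 438]
t=1: [193, 142, 203, 210, 138, 152]
t=2: [236, 200, 242, 240, 194, 199]
t=3: [290, 262, 292, 292, 260, 262]
t=4: [288, 309, 287, 287, 309, 309]
t=5: [278, 263, 278, 278, 262, 263]
t=6: [301, 312, 301, 301, 312, 312]
t=7: [263, 256, 263, 263, 256, 256]
t=8: [317, 323, 317, 317, 323, 323]
t=9: [245, 240, 245, 245, 240, 240]
t=10: [309, 305, 309, 309, 305, 305]
t=11: [258, 260, 258, 258, 260, 260]
t=12: [321, 319, 321, 321, 319, 319]
t=13: [242, 244, 242, 242, 244, 244]
t=14: [307, 308, 307, 307, 308, 308]
t=15: [259, 258, 259, 259, 258, 258]
t=16: [321, 321, 321, 321, 321, 321]
t=17: [242, 242, 242, 242, 242, 242]
t=18: [307, 307, 307, 307, 307, 307]
t=19: [260, 260, 260, 260, 260, 260]
t=20: [319, 319, 319, 319, 319, 319]
t=21: [245, 245, 245, 245, 245, 245]
t=22: [311, 311, 311, 311, 311, 311]
t=23: [255, 255, 255, 255, 255, 255]
t=24: [323, 323, 323, 323, 323, 323]
t=25: [239, 239, 239, 239, 239, 239]
t=26: [303, 303, 303, 303, 303, 303]
t=27: [265, 265, 265, 265, 265, 265]
t=28: [313, 313, 313, 313, 313, 313]
t=29: [252, 252, 252, 252, 252, 252]
t=30: [319, 319, 319, 319, 319, 319]

Answer: 10
Key observation: The state at step 20, [319, 319, 319, 319, 319, 319], reappears at step 30 — and no state repeats earlier — so the cycle the system enters has period 10.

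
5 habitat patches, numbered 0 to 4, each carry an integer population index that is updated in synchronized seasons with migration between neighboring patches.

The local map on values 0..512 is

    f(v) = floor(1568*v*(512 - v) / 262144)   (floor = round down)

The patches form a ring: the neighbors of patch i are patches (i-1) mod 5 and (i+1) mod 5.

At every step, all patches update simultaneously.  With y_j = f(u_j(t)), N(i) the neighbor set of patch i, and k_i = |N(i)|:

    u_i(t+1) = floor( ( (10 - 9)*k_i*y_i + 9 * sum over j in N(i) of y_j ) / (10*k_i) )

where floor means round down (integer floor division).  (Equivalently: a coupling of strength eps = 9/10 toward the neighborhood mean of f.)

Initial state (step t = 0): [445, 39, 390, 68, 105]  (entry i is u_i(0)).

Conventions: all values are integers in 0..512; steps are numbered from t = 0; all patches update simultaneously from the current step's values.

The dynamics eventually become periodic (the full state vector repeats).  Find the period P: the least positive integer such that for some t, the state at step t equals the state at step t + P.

Simulating step by step:
t=0: [445, 39, 390, 68, 105]
t=1: [182, 218, 158, 260, 186]
t=2: [371, 350, 381, 352, 373]
t=3: [323, 308, 333, 307, 322]
t=4: [369, 361, 373, 362, 369]
t=5: [319, 313, 323, 313, 319]
t=6: [369, 367, 371, 367, 369]
t=7: [316, 313, 317, 313, 316]
t=8: [370, 369, 371, 369, 370]
t=9: [314, 313, 314, 313, 314]
t=10: [371, 371, 371, 371, 371]
t=11: [312, 312, 312, 312, 312]
t=12: [373, 373, 373, 373, 373]
t=13: [310, 310, 310, 310, 310]
t=14: [374, 374, 374, 374, 374]
t=15: [308, 308, 308, 308, 308]
t=16: [375, 375, 375, 375, 375]
t=17: [307, 307, 307, 307, 307]
t=18: [376, 376, 376, 376, 376]
t=19: [305, 305, 305, 305, 305]
t=20: [377, 377, 377, 377, 377]
t=21: [304, 304, 304, 304, 304]
t=22: [378, 378, 378, 378, 378]
t=23: [302, 302, 302, 302, 302]
t=24: [379, 379, 379, 379, 379]
t=25: [301, 301, 301, 301, 301]
t=26: [379, 379, 379, 379, 379]

Answer: 2
Key observation: The state at step 24, [379, 379, 379, 379, 379], reappears at step 26 — and no state repeats earlier — so the cycle the system enters has period 2.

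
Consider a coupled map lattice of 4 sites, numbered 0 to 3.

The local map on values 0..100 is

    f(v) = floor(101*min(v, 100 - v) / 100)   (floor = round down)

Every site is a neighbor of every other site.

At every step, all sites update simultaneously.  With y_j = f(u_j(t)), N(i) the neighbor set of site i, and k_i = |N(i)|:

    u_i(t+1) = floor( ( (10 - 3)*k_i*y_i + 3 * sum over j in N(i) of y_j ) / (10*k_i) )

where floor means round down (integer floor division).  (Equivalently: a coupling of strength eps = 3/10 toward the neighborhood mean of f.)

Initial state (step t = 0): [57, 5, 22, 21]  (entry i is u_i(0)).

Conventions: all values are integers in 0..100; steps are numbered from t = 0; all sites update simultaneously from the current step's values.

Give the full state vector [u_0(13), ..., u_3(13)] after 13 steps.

Simulating step by step:
t=0: [57, 5, 22, 21]
t=1: [34, 12, 22, 21]
t=2: [29, 16, 22, 21]
t=3: [26, 18, 22, 21]
t=4: [24, 19, 21, 21]
t=5: [22, 19, 21, 21]
t=6: [21, 19, 20, 20]
t=7: [20, 19, 20, 20]
t=8: [19, 19, 19, 19]
t=9: [19, 19, 19, 19]
t=10: [19, 19, 19, 19]
t=11: [19, 19, 19, 19]
t=12: [19, 19, 19, 19]
t=13: [19, 19, 19, 19]

Answer: [19, 19, 19, 19]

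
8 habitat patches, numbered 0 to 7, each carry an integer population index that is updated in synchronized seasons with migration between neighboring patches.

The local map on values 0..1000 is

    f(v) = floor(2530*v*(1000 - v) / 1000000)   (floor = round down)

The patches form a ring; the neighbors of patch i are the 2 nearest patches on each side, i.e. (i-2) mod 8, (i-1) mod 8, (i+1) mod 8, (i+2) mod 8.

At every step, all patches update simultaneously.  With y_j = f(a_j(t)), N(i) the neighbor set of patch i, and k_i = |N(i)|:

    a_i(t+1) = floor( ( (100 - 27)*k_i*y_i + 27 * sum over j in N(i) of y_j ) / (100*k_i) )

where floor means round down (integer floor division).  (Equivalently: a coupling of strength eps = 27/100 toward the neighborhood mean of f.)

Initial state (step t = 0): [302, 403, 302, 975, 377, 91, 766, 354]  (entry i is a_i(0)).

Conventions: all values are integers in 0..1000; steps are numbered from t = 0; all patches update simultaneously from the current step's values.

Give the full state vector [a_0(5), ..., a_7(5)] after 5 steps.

Answer: [602, 604, 604, 606, 605, 607, 604, 604]

Derivation:
t=0: [302, 403, 302, 975, 377, 91, 766, 354]
t=1: [535, 558, 510, 175, 518, 266, 459, 543]
t=2: [628, 606, 613, 427, 603, 511, 619, 617]
t=3: [593, 603, 601, 616, 606, 624, 598, 599]
t=4: [609, 605, 605, 599, 603, 596, 606, 606]
t=5: [602, 604, 604, 606, 605, 607, 604, 604]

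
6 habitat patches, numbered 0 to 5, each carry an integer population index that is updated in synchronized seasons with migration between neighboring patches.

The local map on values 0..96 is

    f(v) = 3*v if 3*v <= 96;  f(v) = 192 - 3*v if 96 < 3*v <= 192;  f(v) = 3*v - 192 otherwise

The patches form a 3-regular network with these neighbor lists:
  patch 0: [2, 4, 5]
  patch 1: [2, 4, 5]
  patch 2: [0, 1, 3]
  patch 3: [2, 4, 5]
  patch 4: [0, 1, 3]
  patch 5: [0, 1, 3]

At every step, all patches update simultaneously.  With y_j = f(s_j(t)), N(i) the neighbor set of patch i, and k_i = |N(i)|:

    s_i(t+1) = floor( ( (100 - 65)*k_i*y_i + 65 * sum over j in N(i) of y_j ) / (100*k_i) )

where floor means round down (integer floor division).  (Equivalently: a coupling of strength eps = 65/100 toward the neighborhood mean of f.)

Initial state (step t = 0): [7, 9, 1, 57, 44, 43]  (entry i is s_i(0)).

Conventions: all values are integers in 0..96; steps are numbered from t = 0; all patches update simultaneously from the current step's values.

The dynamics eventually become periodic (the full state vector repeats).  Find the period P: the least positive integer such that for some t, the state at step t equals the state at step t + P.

Simulating step by step:
t=0: [7, 9, 1, 57, 44, 43]
t=1: [34, 36, 16, 34, 35, 37]
t=2: [78, 76, 74, 78, 87, 85]
t=3: [49, 47, 36, 49, 50, 48]
t=4: [53, 55, 59, 53, 45, 47]
t=5: [38, 36, 25, 38, 40, 38]
t=6: [76, 78, 78, 76, 77, 79]
t=7: [39, 42, 39, 39, 38, 40]
t=8: [75, 71, 73, 75, 74, 72]
t=9: [29, 24, 28, 29, 29, 27]
t=10: [85, 79, 82, 85, 83, 81]
t=11: [57, 50, 55, 57, 57, 54]
t=12: [24, 31, 27, 24, 25, 28]
t=13: [77, 84, 79, 77, 77, 80]
t=14: [42, 49, 45, 42, 43, 46]
t=15: [60, 53, 58, 60, 60, 57]
t=16: [15, 22, 18, 15, 16, 19]
t=17: [50, 57, 52, 50, 50, 53]
t=18: [38, 31, 35, 38, 37, 34]
t=19: [83, 88, 84, 83, 82, 85]
t=20: [58, 63, 61, 58, 59, 62]
t=21: [12, 7, 11, 12, 13, 10]
t=22: [34, 29, 31, 34, 33, 30]
t=23: [91, 90, 90, 91, 90, 89]
t=24: [78, 77, 79, 78, 79, 78]
t=25: [43, 42, 42, 43, 42, 41]
t=26: [65, 66, 64, 65, 64, 65]
t=27: [1, 2, 2, 1, 2, 3]
t=28: [5, 6, 4, 5, 4, 5]
t=29: [13, 14, 14, 13, 14, 15]
t=30: [41, 42, 40, 41, 40, 41]
t=31: [70, 69, 69, 70, 69, 68]
t=32: [15, 14, 16, 15, 16, 15]
t=33: [46, 45, 45, 46, 45, 44]
t=34: [56, 57, 55, 56, 55, 56]
t=35: [25, 24, 24, 25, 24, 23]
t=36: [72, 71, 73, 72, 73, 72]
t=37: [25, 24, 24, 25, 24, 23]

Answer: 2
Key observation: The state at step 35, [25, 24, 24, 25, 24, 23], reappears at step 37 — and no state repeats earlier — so the cycle the system enters has period 2.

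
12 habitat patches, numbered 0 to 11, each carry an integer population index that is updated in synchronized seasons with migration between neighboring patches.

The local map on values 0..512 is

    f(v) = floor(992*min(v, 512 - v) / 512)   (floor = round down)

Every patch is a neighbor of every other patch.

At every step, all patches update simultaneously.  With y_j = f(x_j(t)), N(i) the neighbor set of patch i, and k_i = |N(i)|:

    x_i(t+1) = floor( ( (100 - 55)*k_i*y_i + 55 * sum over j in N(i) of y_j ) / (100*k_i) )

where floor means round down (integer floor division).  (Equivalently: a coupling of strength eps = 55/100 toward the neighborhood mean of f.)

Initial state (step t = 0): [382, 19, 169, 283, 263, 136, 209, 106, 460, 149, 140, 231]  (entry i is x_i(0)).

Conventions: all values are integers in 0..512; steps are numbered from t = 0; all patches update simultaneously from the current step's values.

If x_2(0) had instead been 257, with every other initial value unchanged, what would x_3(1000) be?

Simulating step by step:
t=0: [382, 19, 257, 283, 263, 136, 209, 106, 460, 149, 140, 231]
t=1: [284, 198, 381, 361, 377, 289, 345, 266, 224, 299, 292, 363]
t=2: [397, 374, 322, 337, 325, 393, 350, 411, 394, 385, 391, 336]
t=3: [256, 274, 314, 302, 312, 259, 292, 245, 258, 265, 260, 303]
t=4: [467, 453, 422, 431, 424, 465, 439, 458, 466, 460, 464, 430]
t=5: [108, 119, 143, 136, 141, 110, 130, 115, 109, 113, 111, 137]
t=6: [225, 234, 253, 247, 251, 227, 242, 231, 226, 229, 228, 248]
t=7: [448, 456, 470, 466, 469, 450, 462, 453, 449, 452, 451, 466]
t=8: [112, 106, 95, 98, 96, 111, 101, 108, 111, 109, 110, 98]
t=9: [208, 203, 195, 197, 195, 207, 199, 205, 207, 205, 206, 197]
t=10: [395, 391, 385, 387, 385, 395, 388, 393, 395, 393, 394, 387]
t=11: [231, 234, 239, 237, 239, 231, 236, 232, 231, 232, 232, 237]
t=12: [450, 453, 457, 455, 457, 450, 454, 451, 450, 451, 451, 455]
t=13: [116, 114, 111, 112, 111, 116, 113, 115, 116, 115, 115, 112]
t=14: [221, 220, 218, 218, 218, 221, 219, 220, 221, 220, 220, 218]
t=15: [426, 425, 423, 423, 423, 426, 424, 425, 426, 425, 425, 423]
t=16: [167, 168, 170, 170, 170, 167, 169, 168, 167, 168, 168, 170]
t=17: [324, 325, 327, 327, 327, 324, 326, 325, 324, 325, 325, 327]
t=18: [362, 361, 359, 359, 359, 362, 360, 361, 362, 361, 361, 359]
t=19: [291, 292, 294, 294, 294, 291, 293, 292, 291, 292, 292, 294]
t=20: [426, 425, 423, 423, 423, 426, 424, 425, 426, 425, 425, 423]

Answer: x_3(1000) = 423
Key observation: The state at step 15, [426, 425, 423, 423, 423, 426, 424, 425, 426, 425, 425, 423], reappears at step 20: the system is in a cycle of period 5 from step 15 on.  Therefore the state at step 1000 equals the state at step 15 + ((1000 - 15) mod 5) = 15, which is [426, 425, 423, 423, 423, 426, 424, 425, 426, 425, 425, 423].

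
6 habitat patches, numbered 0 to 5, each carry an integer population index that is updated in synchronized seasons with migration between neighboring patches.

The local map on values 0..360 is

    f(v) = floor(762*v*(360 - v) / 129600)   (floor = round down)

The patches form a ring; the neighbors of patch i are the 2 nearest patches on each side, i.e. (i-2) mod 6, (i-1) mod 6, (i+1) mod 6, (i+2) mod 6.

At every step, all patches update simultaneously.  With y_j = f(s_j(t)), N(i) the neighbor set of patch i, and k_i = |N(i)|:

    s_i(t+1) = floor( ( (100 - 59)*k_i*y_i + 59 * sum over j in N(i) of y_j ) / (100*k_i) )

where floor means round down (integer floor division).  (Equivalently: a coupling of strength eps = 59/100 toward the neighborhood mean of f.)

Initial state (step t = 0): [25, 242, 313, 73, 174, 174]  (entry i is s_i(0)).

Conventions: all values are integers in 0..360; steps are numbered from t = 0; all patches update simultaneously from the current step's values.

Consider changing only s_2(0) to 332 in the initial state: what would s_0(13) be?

Answer: s_0(13) = 189
Key observation: This trace re-runs the system from the modified initial state.

Derivation:
t=0: [25, 242, 332, 73, 174, 174]
t=1: [108, 129, 100, 139, 139, 155]
t=2: [167, 171, 164, 176, 173, 178]
t=3: [189, 189, 189, 189, 189, 189]
t=4: [190, 190, 190, 190, 190, 190]
t=5: [189, 189, 189, 189, 189, 189]
t=6: [190, 190, 190, 190, 190, 190]
t=7: [189, 189, 189, 189, 189, 189]
t=8: [190, 190, 190, 190, 190, 190]
t=9: [189, 189, 189, 189, 189, 189]
t=10: [190, 190, 190, 190, 190, 190]
t=11: [189, 189, 189, 189, 189, 189]
t=12: [190, 190, 190, 190, 190, 190]
t=13: [189, 189, 189, 189, 189, 189]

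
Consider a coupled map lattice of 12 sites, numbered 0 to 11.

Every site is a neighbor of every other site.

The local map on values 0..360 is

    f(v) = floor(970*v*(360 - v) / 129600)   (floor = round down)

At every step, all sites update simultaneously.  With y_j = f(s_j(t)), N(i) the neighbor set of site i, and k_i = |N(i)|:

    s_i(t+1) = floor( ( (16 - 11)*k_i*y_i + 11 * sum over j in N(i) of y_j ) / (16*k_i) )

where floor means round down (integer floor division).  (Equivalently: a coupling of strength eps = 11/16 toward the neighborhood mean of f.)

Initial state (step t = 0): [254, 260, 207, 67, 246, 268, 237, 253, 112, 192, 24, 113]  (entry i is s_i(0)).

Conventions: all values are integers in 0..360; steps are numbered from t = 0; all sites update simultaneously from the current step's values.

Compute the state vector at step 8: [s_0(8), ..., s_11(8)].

Simulating step by step:
t=0: [254, 260, 207, 67, 246, 268, 237, 253, 112, 192, 24, 113]
t=1: [194, 192, 203, 180, 196, 190, 198, 194, 195, 204, 159, 196]
t=2: [240, 240, 239, 240, 240, 240, 240, 240, 240, 239, 239, 240]
t=3: [215, 215, 215, 215, 215, 215, 215, 215, 215, 215, 215, 215]
t=4: [233, 233, 233, 233, 233, 233, 233, 233, 233, 233, 233, 233]
t=5: [221, 221, 221, 221, 221, 221, 221, 221, 221, 221, 221, 221]
t=6: [229, 229, 229, 229, 229, 229, 229, 229, 229, 229, 229, 229]
t=7: [224, 224, 224, 224, 224, 224, 224, 224, 224, 224, 224, 224]
t=8: [228, 228, 228, 228, 228, 228, 228, 228, 228, 228, 228, 228]

Answer: [228, 228, 228, 228, 228, 228, 228, 228, 228, 228, 228, 228]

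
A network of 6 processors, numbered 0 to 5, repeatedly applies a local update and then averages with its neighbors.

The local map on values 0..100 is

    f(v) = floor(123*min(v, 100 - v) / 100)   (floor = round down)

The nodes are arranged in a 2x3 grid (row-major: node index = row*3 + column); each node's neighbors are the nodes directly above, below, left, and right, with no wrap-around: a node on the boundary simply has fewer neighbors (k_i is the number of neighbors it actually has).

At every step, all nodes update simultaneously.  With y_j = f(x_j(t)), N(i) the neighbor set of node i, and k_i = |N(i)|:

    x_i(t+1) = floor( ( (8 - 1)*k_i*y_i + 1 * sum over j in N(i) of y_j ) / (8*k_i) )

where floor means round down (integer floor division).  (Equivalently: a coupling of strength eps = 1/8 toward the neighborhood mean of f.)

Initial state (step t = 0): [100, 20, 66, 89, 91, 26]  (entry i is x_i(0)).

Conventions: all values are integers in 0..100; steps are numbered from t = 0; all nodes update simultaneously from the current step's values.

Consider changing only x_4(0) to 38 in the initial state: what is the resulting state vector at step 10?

Answer: [56, 60, 60, 59, 54, 59]
Key observation: This trace re-runs the system from the modified initial state.

Derivation:
t=0: [100, 20, 66, 89, 38, 26]
t=1: [2, 24, 39, 14, 43, 32]
t=2: [4, 29, 45, 18, 49, 40]
t=3: [7, 35, 53, 23, 56, 50]
t=4: [11, 42, 56, 28, 52, 60]
t=5: [16, 49, 53, 34, 57, 49]
t=6: [22, 57, 57, 40, 52, 59]
t=7: [29, 51, 51, 48, 57, 50]
t=8: [38, 58, 60, 57, 53, 60]
t=9: [46, 50, 49, 51, 56, 49]
t=10: [56, 60, 60, 59, 54, 59]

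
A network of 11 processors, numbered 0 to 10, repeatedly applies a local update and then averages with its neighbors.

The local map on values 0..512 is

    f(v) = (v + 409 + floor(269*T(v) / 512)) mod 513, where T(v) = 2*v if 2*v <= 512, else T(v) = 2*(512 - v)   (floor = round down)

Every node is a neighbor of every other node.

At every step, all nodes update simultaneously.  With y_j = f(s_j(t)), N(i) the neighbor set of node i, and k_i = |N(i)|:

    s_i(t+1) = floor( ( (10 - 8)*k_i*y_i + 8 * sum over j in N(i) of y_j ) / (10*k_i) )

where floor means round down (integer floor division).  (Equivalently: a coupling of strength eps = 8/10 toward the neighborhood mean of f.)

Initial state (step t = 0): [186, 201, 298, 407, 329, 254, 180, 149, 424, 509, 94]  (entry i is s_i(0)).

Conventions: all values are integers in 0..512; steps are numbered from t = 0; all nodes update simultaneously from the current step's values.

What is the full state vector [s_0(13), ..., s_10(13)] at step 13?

Simulating step by step:
t=0: [186, 201, 298, 407, 329, 254, 180, 149, 424, 509, 94]
t=1: [323, 326, 340, 339, 339, 339, 321, 313, 339, 338, 300]
t=2: [416, 416, 416, 416, 416, 416, 416, 416, 416, 416, 416]
t=3: [412, 412, 412, 412, 412, 412, 412, 412, 412, 412, 412]
t=4: [413, 413, 413, 413, 413, 413, 413, 413, 413, 413, 413]
t=5: [413, 413, 413, 413, 413, 413, 413, 413, 413, 413, 413]
t=6: [413, 413, 413, 413, 413, 413, 413, 413, 413, 413, 413]
t=7: [413, 413, 413, 413, 413, 413, 413, 413, 413, 413, 413]
t=8: [413, 413, 413, 413, 413, 413, 413, 413, 413, 413, 413]
t=9: [413, 413, 413, 413, 413, 413, 413, 413, 413, 413, 413]
t=10: [413, 413, 413, 413, 413, 413, 413, 413, 413, 413, 413]
t=11: [413, 413, 413, 413, 413, 413, 413, 413, 413, 413, 413]
t=12: [413, 413, 413, 413, 413, 413, 413, 413, 413, 413, 413]
t=13: [413, 413, 413, 413, 413, 413, 413, 413, 413, 413, 413]

Answer: [413, 413, 413, 413, 413, 413, 413, 413, 413, 413, 413]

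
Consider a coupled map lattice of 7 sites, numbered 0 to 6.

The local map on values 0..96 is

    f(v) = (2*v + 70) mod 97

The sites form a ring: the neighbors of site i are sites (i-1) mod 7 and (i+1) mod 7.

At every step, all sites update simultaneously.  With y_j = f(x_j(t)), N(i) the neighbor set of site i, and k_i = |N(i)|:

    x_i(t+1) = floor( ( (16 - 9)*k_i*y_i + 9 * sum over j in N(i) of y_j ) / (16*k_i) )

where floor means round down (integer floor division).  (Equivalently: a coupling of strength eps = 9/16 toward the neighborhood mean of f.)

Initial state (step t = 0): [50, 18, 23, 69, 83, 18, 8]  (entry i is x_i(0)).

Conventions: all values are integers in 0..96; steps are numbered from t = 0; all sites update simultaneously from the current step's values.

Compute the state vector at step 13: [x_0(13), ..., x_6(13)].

Simulating step by step:
t=0: [50, 18, 23, 69, 83, 18, 8]
t=1: [58, 29, 14, 23, 24, 39, 60]
t=2: [73, 38, 14, 14, 28, 54, 80]
t=3: [33, 27, 14, 8, 35, 53, 44]
t=4: [41, 23, 32, 50, 65, 63, 59]
t=5: [55, 34, 42, 44, 23, 28, 55]
t=6: [71, 57, 53, 48, 33, 41, 67]
t=7: [35, 65, 78, 63, 51, 37, 24]
t=8: [26, 23, 16, 30, 46, 47, 34]
t=9: [27, 16, 16, 34, 56, 59, 43]
t=10: [29, 11, 15, 43, 74, 80, 59]
t=11: [65, 49, 43, 33, 37, 48, 58]
t=12: [47, 49, 56, 46, 50, 68, 60]
t=13: [75, 73, 75, 72, 53, 51, 62]

Answer: [75, 73, 75, 72, 53, 51, 62]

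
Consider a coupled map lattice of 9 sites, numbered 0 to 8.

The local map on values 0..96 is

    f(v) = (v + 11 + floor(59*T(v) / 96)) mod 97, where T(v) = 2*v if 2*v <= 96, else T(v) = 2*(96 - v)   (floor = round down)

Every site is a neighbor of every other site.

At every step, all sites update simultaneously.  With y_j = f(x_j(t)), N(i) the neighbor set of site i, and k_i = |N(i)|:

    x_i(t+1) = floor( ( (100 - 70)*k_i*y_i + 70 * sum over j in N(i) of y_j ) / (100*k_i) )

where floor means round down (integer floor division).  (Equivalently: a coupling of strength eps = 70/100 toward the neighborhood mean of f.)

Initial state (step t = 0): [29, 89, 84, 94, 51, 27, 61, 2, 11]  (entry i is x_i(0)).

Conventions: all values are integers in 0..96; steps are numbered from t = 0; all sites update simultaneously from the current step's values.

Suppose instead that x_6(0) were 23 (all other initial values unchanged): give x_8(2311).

Answer: x_8(2311) = 93
Key observation: The state at step 5, [12, 12, 12, 12, 12, 12, 12, 12, 12], reappears at step 11: the system is in a cycle of period 6 from step 5 on.  Therefore the state at step 2311 equals the state at step 5 + ((2311 - 5) mod 6) = 7, which is [93, 93, 93, 93, 93, 93, 93, 93, 93].

Derivation:
t=0: [29, 89, 84, 94, 51, 27, 23, 2, 11]
t=1: [43, 29, 29, 29, 31, 42, 40, 30, 34]
t=2: [44, 58, 58, 58, 59, 44, 43, 58, 60]
t=3: [14, 16, 16, 16, 16, 14, 14, 16, 16]
t=4: [44, 44, 44, 44, 44, 44, 44, 44, 44]
t=5: [12, 12, 12, 12, 12, 12, 12, 12, 12]
t=6: [37, 37, 37, 37, 37, 37, 37, 37, 37]
t=7: [93, 93, 93, 93, 93, 93, 93, 93, 93]
t=8: [10, 10, 10, 10, 10, 10, 10, 10, 10]
t=9: [33, 33, 33, 33, 33, 33, 33, 33, 33]
t=10: [84, 84, 84, 84, 84, 84, 84, 84, 84]
t=11: [12, 12, 12, 12, 12, 12, 12, 12, 12]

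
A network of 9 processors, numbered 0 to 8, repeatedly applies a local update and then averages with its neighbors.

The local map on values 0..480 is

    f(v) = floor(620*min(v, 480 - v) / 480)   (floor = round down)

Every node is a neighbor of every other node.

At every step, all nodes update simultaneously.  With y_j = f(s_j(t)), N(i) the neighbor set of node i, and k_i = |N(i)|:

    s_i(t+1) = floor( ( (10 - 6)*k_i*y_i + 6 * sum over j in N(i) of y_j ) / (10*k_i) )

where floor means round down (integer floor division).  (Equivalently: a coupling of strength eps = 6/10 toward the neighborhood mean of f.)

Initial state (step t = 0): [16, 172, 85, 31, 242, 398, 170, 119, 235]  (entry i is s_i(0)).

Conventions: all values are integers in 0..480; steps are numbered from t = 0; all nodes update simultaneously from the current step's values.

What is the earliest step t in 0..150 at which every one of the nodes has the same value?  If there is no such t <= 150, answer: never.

Answer: 7
Key observation: Synchronization is absorbing here: once all nodes are equal they stay equal, and step 7 is the first all-equal step.

Derivation:
t=0: [16, 172, 85, 31, 242, 398, 170, 119, 235]  (not all equal)
t=1: [117, 183, 146, 123, 210, 144, 182, 160, 209]  (not all equal)
t=2: [191, 219, 203, 193, 230, 202, 218, 209, 229]  (not all equal)
t=3: [263, 274, 268, 264, 279, 267, 274, 270, 278]  (not all equal)
t=4: [273, 268, 270, 272, 266, 271, 268, 270, 266]  (not all equal)
t=5: [270, 272, 271, 270, 273, 270, 272, 271, 273]  (not all equal)
t=6: [269, 268, 269, 269, 268, 269, 268, 269, 268]  (not all equal)
t=7: [272, 272, 272, 272, 272, 272, 272, 272, 272]  (all equal)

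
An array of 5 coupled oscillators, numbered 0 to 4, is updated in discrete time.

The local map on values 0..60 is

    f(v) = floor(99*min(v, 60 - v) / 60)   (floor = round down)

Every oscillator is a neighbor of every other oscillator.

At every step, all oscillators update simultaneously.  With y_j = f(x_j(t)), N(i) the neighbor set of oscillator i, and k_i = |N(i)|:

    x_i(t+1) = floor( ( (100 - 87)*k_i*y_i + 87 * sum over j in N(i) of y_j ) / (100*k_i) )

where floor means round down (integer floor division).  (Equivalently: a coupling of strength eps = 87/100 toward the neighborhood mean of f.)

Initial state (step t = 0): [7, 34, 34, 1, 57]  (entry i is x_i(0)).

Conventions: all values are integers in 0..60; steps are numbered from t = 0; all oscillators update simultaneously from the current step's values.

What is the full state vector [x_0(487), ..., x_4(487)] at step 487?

Simulating step by step:
t=0: [7, 34, 34, 1, 57]
t=1: [20, 18, 18, 21, 21]
t=2: [31, 32, 32, 31, 31]
t=3: [46, 46, 46, 46, 46]
t=4: [23, 23, 23, 23, 23]
t=5: [37, 37, 37, 37, 37]
t=6: [37, 37, 37, 37, 37]

Answer: [37, 37, 37, 37, 37]
Key observation: The state at step 5, [37, 37, 37, 37, 37], reappears at step 6: the system is in a cycle of period 1 from step 5 on.  Therefore the state at step 487 equals the state at step 5 + ((487 - 5) mod 1) = 5, which is [37, 37, 37, 37, 37].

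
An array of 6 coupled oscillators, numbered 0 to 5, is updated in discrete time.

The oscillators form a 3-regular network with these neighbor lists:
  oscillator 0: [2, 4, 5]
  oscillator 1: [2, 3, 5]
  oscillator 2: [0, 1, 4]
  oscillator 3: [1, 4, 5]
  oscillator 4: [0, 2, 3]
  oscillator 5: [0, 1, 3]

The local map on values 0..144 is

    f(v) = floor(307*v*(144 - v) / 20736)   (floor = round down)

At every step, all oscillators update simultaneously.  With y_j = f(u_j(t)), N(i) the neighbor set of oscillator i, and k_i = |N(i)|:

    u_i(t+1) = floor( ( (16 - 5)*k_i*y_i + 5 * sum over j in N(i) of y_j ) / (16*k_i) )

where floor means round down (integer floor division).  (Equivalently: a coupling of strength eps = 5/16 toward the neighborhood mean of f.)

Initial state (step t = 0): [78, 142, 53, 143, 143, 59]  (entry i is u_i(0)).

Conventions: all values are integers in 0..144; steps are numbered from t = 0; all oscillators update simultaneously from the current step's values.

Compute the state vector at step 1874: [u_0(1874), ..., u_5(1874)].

Answer: [76, 76, 76, 76, 76, 76]
Key observation: The state at step 5, [76, 76, 76, 76, 76, 76], reappears at step 6: the system is in a cycle of period 1 from step 5 on.  Therefore the state at step 1874 equals the state at step 5 + ((1874 - 5) mod 1) = 5, which is [76, 76, 76, 76, 76, 76].

Derivation:
t=0: [78, 142, 53, 143, 143, 59]
t=1: [67, 18, 57, 9, 16, 59]
t=2: [70, 39, 64, 25, 37, 64]
t=3: [73, 61, 71, 50, 60, 70]
t=4: [75, 73, 75, 70, 73, 75]
t=5: [76, 76, 76, 76, 76, 76]
t=6: [76, 76, 76, 76, 76, 76]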